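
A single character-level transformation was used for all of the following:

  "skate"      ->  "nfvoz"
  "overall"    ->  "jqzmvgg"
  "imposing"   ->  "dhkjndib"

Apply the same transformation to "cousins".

xjpndin

This is a Caesar cipher with shift 21.
On cousins: c+21=x, o+21=j, u+21=p, s+21=n, i+21=d, n+21=i, s+21=n.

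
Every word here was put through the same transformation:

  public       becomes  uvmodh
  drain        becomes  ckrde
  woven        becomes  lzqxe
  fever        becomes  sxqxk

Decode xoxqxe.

eleven

p(15)→u(20) and u(20)→v(21) fit y≡21x+17 (mod 26); the inverse of 21 mod 26 is 5. Each letter's alphabet position (a=0..z=25) is mapped through 21·x+17 mod 26 — an affine cipher.
Undoing it on xoxqxe: x(23)→5·(23−17)≡4=e; o(14)→5·(14−17)≡11=l; x(23)→5·(23−17)≡4=e; q(16)→5·(16−17)≡21=v; x(23)→5·(23−17)≡4=e; e(4)→5·(4−17)≡13=n (all mod 26).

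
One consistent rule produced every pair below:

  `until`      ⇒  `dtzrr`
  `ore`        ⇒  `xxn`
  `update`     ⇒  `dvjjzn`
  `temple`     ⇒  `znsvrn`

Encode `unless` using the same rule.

The shift depends on letter class: consonant n→t is +6, but vowel u→d is +9. Vowels shift forward by 9 and consonants shift forward by 6.
Applying it to unless: u(vowel)+9=d, n(cons)+6=t, l(cons)+6=r, e(vowel)+9=n, s(cons)+6=y, s(cons)+6=y.

dtrnyy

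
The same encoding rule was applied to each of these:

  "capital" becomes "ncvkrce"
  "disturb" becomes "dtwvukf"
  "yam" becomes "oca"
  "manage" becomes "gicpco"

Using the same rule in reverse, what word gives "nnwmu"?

The output letters match the input read backwards, each shifted +2: capital reversed is latipac. Read the word backwards and shift each letter +2.
Undoing it on nnwmu: shift back: n−2=l, n−2=l, w−2=u, m−2=k, u−2=s → lluks; then reverse → skull.

skull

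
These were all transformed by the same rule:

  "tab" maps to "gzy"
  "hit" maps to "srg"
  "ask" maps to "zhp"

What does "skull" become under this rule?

Each pair mirrors across the alphabet (t↔g, a↔z, b↔y): positions sum to 25. This is the alphabet-reversal cipher (Atbash): a becomes z, b becomes y, etc.
On skull: s↔h, k↔p, u↔f, l↔o, l↔o.

hpfoo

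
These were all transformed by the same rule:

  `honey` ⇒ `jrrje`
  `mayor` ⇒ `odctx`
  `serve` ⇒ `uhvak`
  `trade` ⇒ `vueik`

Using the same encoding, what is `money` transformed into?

orrje

In honey: h→j is +2, o→r is +3, n→r is +4, e→j is +5 — the shift increases by 1 each position. The shift increases by 1 at each position, starting from +2: 2, 3, 4, ….
On money: m+2=o, o+3=r, n+4=r, e+5=j, y+6=e.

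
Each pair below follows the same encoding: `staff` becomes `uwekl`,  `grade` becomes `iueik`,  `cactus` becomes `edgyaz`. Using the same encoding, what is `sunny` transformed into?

uxrse

In staff: s→u is +2, t→w is +3, a→e is +4, f→k is +5 — the shift increases by 1 each position. The shift increases by 1 at each position, starting from +2: 2, 3, 4, ….
Applying it to sunny: s+2=u, u+3=x, n+4=r, n+5=s, y+6=e.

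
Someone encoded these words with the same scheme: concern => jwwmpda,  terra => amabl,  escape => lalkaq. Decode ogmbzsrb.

In concern: c→j is +7, o→w is +8, n→w is +9, c→m is +10 — the shift increases by 1 each position. Letter i (0-indexed) is shifted by i+7, so successive shifts are 7, 8, 9, ….
Decoding ogmbzsrb: o−7=h, g−8=y, m−9=d, b−10=r, z−11=o, s−12=g, r−13=e, b−14=n.

hydrogen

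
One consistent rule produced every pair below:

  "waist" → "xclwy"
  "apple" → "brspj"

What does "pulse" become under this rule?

In waist: w→x is +1, a→c is +2, i→l is +3, s→w is +4 — the shift increases by 1 each position. Each letter shifts forward by (position + 1), i.e. 1, 2, 3, … — the shift grows by one for each successive letter.
For pulse: p+1=q, u+2=w, l+3=o, s+4=w, e+5=j.

qwowj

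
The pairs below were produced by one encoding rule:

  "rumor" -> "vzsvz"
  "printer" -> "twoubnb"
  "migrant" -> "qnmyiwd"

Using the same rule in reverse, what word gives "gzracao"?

culture

In rumor: r→v is +4, u→z is +5, m→s is +6, o→v is +7 — the shift increases by 1 each position. Letter i (0-indexed) is shifted by i+4, so successive shifts are 4, 5, 6, ….
Decoding gzracao: g−4=c, z−5=u, r−6=l, a−7=t, c−8=u, a−9=r, o−10=e.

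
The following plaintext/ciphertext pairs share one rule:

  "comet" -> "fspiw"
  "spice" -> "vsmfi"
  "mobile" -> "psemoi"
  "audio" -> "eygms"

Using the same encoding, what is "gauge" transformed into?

Two shifts are in play — +4 for a/e/i/o/u, +3 for every other letter.
Applying it to gauge: g(cons)+3=j, a(vowel)+4=e, u(vowel)+4=y, g(cons)+3=j, e(vowel)+4=i.

jeyji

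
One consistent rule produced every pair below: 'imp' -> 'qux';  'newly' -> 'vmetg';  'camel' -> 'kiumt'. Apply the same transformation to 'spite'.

axqbm

Compare letters: i→q is +8, m→u is +8, p→x is +8 — a constant shift. It's a constant shift of +8 (ROT8).
On spite: s+8=a, p+8=x, i+8=q, t+8=b, e+8=m.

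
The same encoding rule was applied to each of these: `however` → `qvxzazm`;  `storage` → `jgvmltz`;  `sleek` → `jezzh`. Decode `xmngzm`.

h(7)→q(16) and o(14)→v(21) fit y≡23x+11 (mod 26); the inverse of 23 mod 26 is 17. Treating letters as 0–25, the rule is x ↦ 23x + 11 (mod 26).
Undoing it on xmngzm: x(23)→17·(23−11)≡22=w; m(12)→17·(12−11)≡17=r; n(13)→17·(13−11)≡8=i; g(6)→17·(6−11)≡19=t; z(25)→17·(25−11)≡4=e; m(12)→17·(12−11)≡17=r (all mod 26).

writer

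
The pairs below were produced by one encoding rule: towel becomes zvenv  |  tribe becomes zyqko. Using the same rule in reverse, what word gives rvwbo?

loose

In towel: t→z is +6, o→v is +7, w→e is +8, e→n is +9 — the shift increases by 1 each position. Each letter shifts forward by (position + 6), i.e. 6, 7, 8, … — the shift grows by one for each successive letter.
Reversing it on rvwbo: r−6=l, v−7=o, w−8=o, b−9=s, o−10=e.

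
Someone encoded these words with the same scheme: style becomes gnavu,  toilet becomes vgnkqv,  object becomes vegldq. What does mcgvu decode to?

The word is reversed, then every letter is shifted forward by 2.
Undoing it on mcgvu: shift back: m−2=k, c−2=a, g−2=e, v−2=t, u−2=s → kaets; then reverse → steak.

steak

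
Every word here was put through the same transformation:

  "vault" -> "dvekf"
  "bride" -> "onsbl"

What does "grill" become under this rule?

vvsbq

The output letters match the input read backwards, each shifted +10: vault reversed is tluav. Two steps: reverse the string, then apply a Caesar shift of +10.
On grill: reverse → llirg; then shift: l+10=v, l+10=v, i+10=s, r+10=b, g+10=q.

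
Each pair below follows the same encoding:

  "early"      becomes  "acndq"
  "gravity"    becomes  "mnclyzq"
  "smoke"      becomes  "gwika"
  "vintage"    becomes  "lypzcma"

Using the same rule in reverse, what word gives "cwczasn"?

e(4)→a(0) and a(0)→c(2) fit y≡19x+2 (mod 26); the inverse of 19 mod 26 is 11. This is an affine cipher: with a=0,…,z=25, each position x becomes (19x+2) mod 26.
Decoding cwczasn: c(2)→11·(2−2)≡0=a; w(22)→11·(22−2)≡12=m; c(2)→11·(2−2)≡0=a; z(25)→11·(25−2)≡19=t; a(0)→11·(0−2)≡4=e; s(18)→11·(18−2)≡20=u; n(13)→11·(13−2)≡17=r (all mod 26).

amateur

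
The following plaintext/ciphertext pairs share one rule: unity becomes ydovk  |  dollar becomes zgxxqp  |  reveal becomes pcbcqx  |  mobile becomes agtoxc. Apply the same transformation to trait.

u(20)→y(24) and n(13)→d(3) fit y≡3x+16 (mod 26); the inverse of 3 mod 26 is 9. This is an affine cipher: with a=0,…,z=25, each position x becomes (3x+16) mod 26.
On trait: t(19)→3·19+16≡21=v; r(17)→3·17+16≡15=p; a(0)→3·0+16≡16=q; i(8)→3·8+16≡14=o; t(19)→3·19+16≡21=v (all mod 26).

vpqov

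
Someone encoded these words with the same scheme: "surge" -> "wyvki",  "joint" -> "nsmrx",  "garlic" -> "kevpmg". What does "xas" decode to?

Every letter moves 4 places later in the alphabet, wrapping around z→a.
Undoing it on xas: x−4=t, a−4=w, s−4=o.

two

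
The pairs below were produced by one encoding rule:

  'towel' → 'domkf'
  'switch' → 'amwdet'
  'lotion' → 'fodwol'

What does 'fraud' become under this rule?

Treating letters as 0–25, the rule is x ↦ 3x + 24 (mod 26).
On fraud: f(5)→3·5+24≡13=n; r(17)→3·17+24≡23=x; a(0)→3·0+24≡24=y; u(20)→3·20+24≡6=g; d(3)→3·3+24≡7=h (all mod 26).

nxygh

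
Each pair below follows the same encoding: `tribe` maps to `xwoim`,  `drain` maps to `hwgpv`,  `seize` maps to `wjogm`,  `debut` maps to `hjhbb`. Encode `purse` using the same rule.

In tribe: t→x is +4, r→w is +5, i→o is +6, b→i is +7 — the shift increases by 1 each position. Letter i (0-indexed) is shifted by i+4, so successive shifts are 4, 5, 6, ….
On purse: p+4=t, u+5=z, r+6=x, s+7=z, e+8=m.

tzxzm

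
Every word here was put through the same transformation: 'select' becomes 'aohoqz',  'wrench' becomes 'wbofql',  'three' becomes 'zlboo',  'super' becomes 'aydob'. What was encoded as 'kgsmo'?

image

s(18)→a(0) and e(4)→o(14) fit y≡25x+18 (mod 26); the inverse of 25 mod 26 is 25. Each letter's alphabet position (a=0..z=25) is mapped through 25·x+18 mod 26 — an affine cipher.
Reversing it on kgsmo: k(10)→25·(10−18)≡8=i; g(6)→25·(6−18)≡12=m; s(18)→25·(18−18)≡0=a; m(12)→25·(12−18)≡6=g; o(14)→25·(14−18)≡4=e (all mod 26).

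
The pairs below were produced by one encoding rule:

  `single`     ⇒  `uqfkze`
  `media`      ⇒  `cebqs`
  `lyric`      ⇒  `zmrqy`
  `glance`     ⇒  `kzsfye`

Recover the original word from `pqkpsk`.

zigzag

s(18)→u(20) and i(8)→q(16) fit y≡3x+18 (mod 26); the inverse of 3 mod 26 is 9. This is an affine cipher: with a=0,…,z=25, each position x becomes (3x+18) mod 26.
Decoding pqkpsk: p(15)→9·(15−18)≡25=z; q(16)→9·(16−18)≡8=i; k(10)→9·(10−18)≡6=g; p(15)→9·(15−18)≡25=z; s(18)→9·(18−18)≡0=a; k(10)→9·(10−18)≡6=g (all mod 26).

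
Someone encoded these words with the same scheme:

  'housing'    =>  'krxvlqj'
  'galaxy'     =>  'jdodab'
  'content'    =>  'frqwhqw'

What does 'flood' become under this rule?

iorrg

Compare letters: h→k is +3, o→r is +3, u→x is +3 — a constant shift. This is a Caesar cipher with shift 3.
For flood: f+3=i, l+3=o, o+3=r, o+3=r, d+3=g.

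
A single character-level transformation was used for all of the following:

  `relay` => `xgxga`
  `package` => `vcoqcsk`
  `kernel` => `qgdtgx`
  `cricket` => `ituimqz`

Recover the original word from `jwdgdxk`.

durable

The shifts repeat in a cycle of length 3: positions 0,1,… shift by +6, +2, +12, then the pattern repeats.
Reversing it on jwdgdxk: j−6=d, w−2=u, d−12=r, g−6=a, d−2=b, x−12=l, k−6=e.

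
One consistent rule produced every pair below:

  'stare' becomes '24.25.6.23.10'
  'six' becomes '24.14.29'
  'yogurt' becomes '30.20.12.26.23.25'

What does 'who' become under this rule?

28.13.20

The number is (letter's place in the alphabet, a=1) + 5.
Applying it to who: w=23→28, h=8→13, o=15→20.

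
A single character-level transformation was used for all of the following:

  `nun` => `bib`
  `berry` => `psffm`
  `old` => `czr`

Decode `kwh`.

wit

Compare letters: n→b is +14, u→i is +14, n→b is +14 — a constant shift. Every letter moves 14 places later in the alphabet, wrapping around z→a.
Reversing it on kwh: k−14=w, w−14=i, h−14=t.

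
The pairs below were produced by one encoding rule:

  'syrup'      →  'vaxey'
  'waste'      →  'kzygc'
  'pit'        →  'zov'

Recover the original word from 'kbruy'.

The output letters match the input read backwards, each shifted +6: syrup reversed is purys. The word is reversed, then every letter is shifted forward by 6.
Reversing it on kbruy: shift back: k−6=e, b−6=v, r−6=l, u−6=o, y−6=s → evlos; then reverse → solve.

solve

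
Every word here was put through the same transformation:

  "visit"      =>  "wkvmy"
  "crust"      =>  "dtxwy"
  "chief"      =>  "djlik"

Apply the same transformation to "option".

Each letter shifts forward by (position + 1), i.e. 1, 2, 3, … — the shift grows by one for each successive letter.
Applying it to option: o+1=p, p+2=r, t+3=w, i+4=m, o+5=t, n+6=t.

prwmtt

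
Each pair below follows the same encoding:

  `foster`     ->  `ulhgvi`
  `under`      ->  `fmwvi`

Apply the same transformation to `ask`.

Each pair mirrors across the alphabet (f↔u, o↔l, s↔h): positions sum to 25. Letters are reflected about the middle of the alphabet (position → 25−position): Atbash.
On ask: a↔z, s↔h, k↔p.

zhp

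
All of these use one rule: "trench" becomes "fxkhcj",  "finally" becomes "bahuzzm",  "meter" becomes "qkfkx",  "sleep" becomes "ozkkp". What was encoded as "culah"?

cabin

t(19)→f(5) and r(17)→x(23) fit y≡17x+20 (mod 26); the inverse of 17 mod 26 is 23. Each letter's alphabet position (a=0..z=25) is mapped through 17·x+20 mod 26 — an affine cipher.
Reversing it on culah: c(2)→23·(2−20)≡2=c; u(20)→23·(20−20)≡0=a; l(11)→23·(11−20)≡1=b; a(0)→23·(0−20)≡8=i; h(7)→23·(7−20)≡13=n (all mod 26).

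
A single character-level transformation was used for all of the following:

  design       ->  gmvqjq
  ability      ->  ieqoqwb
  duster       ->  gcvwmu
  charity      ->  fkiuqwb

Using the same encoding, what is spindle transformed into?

The shift depends on letter class: consonant d→g is +3, but vowel e→m is +8. Two shifts are in play — +8 for a/e/i/o/u, +3 for every other letter.
Applying it to spindle: s(cons)+3=v, p(cons)+3=s, i(vowel)+8=q, n(cons)+3=q, d(cons)+3=g, l(cons)+3=o, e(vowel)+8=m.

vsqqgom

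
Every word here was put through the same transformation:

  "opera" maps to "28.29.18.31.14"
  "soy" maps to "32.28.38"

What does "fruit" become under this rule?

o is letter #15 and maps to 28: an offset of 13. The number is (letter's place in the alphabet, a=1) + 13.
On fruit: f=6→19, r=18→31, u=21→34, i=9→22, t=20→33.

19.31.34.22.33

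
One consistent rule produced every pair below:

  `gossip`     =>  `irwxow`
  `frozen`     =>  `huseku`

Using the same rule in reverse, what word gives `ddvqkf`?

In gossip: g→i is +2, o→r is +3, s→w is +4, s→x is +5 — the shift increases by 1 each position. Letter i (0-indexed) is shifted by i+2, so successive shifts are 2, 3, 4, ….
Decoding ddvqkf: d−2=b, d−3=a, v−4=r, q−5=l, k−6=e, f−7=y.

barley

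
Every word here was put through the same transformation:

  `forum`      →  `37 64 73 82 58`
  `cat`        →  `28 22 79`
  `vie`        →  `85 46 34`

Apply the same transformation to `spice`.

76 67 46 28 34

With a=1..z=26, the number is 3·pos + 19.
Applying it to spice: s=19→76, p=16→67, i=9→46, c=3→28, e=5→34.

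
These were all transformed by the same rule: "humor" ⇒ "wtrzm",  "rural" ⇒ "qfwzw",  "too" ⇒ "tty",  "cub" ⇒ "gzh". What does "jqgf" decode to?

able

The output letters match the input read backwards, each shifted +5: humor reversed is romuh. The word is reversed, then every letter is shifted forward by 5.
Reversing it on jqgf: shift back: j−5=e, q−5=l, g−5=b, f−5=a → elba; then reverse → able.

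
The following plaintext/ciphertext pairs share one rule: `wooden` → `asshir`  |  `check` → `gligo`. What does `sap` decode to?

Compare letters: w→a is +4, o→s is +4, o→s is +4 — a constant shift. Every letter moves 4 places later in the alphabet, wrapping around z→a.
Decoding sap: s−4=o, a−4=w, p−4=l.

owl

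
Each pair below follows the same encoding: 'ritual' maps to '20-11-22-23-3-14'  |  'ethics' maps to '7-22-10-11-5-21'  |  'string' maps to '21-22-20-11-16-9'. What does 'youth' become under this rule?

r is letter #18 and maps to 20: an offset of 2. The number is (letter's place in the alphabet, a=1) + 2.
On youth: y=25→27, o=15→17, u=21→23, t=20→22, h=8→10.

27-17-23-22-10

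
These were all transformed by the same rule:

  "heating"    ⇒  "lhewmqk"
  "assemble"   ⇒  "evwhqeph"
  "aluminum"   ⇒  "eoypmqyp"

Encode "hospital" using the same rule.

Shifts by position in heating: pos 0: h→l (+4), pos 1: e→h (+3), pos 2: a→e (+4), pos 3: t→w (+3) — repeating every 2. It's a Vigenère-style cipher with numeric key [4,3]: position i shifts by key[i mod 2].
On hospital: h+4=l, o+3=r, s+4=w, p+3=s, i+4=m, t+3=w, a+4=e, l+3=o.

lrwsmweo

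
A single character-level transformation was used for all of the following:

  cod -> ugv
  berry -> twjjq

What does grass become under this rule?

yjskk

Compare letters: c→u is +18, o→g is +18, d→v is +18 — a constant shift. It's a constant shift of +18 (ROT18).
For grass: g+18=y, r+18=j, a+18=s, s+18=k, s+18=k.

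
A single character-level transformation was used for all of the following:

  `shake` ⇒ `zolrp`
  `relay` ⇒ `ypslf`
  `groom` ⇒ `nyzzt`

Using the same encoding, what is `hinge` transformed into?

The shift depends on letter class: consonant s→z is +7, but vowel a→l is +11. The rule splits by letter class: vowels +11, consonants +7.
For hinge: h(cons)+7=o, i(vowel)+11=t, n(cons)+7=u, g(cons)+7=n, e(vowel)+11=p.

otunp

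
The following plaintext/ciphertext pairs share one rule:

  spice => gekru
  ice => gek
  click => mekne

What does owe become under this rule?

gyq

The output letters match the input read backwards, each shifted +2: spice reversed is ecips. Two steps: reverse the string, then apply a Caesar shift of +2.
On owe: reverse → ewo; then shift: e+2=g, w+2=y, o+2=q.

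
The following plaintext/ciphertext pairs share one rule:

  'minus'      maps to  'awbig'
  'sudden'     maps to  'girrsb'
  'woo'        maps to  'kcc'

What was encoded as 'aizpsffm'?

mulberry

Every letter moves 14 places later in the alphabet, wrapping around z→a.
Undoing it on aizpsffm: a−14=m, i−14=u, z−14=l, p−14=b, s−14=e, f−14=r, f−14=r, m−14=y.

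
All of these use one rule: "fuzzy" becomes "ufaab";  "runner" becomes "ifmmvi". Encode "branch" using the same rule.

yizmxs

Each pair mirrors across the alphabet (f↔u, u↔f, z↔a): positions sum to 25. This is the alphabet-reversal cipher (Atbash): a becomes z, b becomes y, etc.
On branch: b↔y, r↔i, a↔z, n↔m, c↔x, h↔s.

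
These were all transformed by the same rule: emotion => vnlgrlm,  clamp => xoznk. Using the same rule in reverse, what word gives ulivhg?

forest

Each pair mirrors across the alphabet (e↔v, m↔n, o↔l): positions sum to 25. Letters are reflected about the middle of the alphabet (position → 25−position): Atbash.
Reversing it on ulivhg: u↔f, l↔o, i↔r, v↔e, h↔s, g↔t.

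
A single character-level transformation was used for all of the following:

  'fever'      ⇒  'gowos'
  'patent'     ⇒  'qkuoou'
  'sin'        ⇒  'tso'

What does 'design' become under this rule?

eotsho

The shift depends on letter class: consonant f→g is +1, but vowel e→o is +10. The rule splits by letter class: vowels +10, consonants +1.
Applying it to design: d(cons)+1=e, e(vowel)+10=o, s(cons)+1=t, i(vowel)+10=s, g(cons)+1=h, n(cons)+1=o.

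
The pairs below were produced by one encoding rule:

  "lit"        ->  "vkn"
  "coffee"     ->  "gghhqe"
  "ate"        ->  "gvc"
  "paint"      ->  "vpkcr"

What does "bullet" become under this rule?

vgnnwd

The output letters match the input read backwards, each shifted +2: lit reversed is til. Read the word backwards and shift each letter +2.
For bullet: reverse → tellub; then shift: t+2=v, e+2=g, l+2=n, l+2=n, u+2=w, b+2=d.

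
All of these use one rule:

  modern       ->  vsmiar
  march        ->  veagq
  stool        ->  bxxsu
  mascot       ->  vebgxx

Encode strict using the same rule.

bxamlx

Shifts by position in modern: pos 0: m→v (+9), pos 1: o→s (+4), pos 2: d→m (+9), pos 3: e→i (+4) — repeating every 2. It's a Vigenère-style cipher with numeric key [9,4]: position i shifts by key[i mod 2].
On strict: s+9=b, t+4=x, r+9=a, i+4=m, c+9=l, t+4=x.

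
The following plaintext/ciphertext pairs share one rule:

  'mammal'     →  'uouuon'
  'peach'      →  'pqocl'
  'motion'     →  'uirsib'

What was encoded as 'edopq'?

m(12)→u(20) and a(0)→o(14) fit y≡7x+14 (mod 26); the inverse of 7 mod 26 is 15. Treating letters as 0–25, the rule is x ↦ 7x + 14 (mod 26).
Undoing it on edopq: e(4)→15·(4−14)≡6=g; d(3)→15·(3−14)≡17=r; o(14)→15·(14−14)≡0=a; p(15)→15·(15−14)≡15=p; q(16)→15·(16−14)≡4=e (all mod 26).

grape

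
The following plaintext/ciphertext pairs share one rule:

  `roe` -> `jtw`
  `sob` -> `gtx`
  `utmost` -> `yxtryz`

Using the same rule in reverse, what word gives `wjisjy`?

tender

The output letters match the input read backwards, each shifted +5: roe reversed is eor. Two steps: reverse the string, then apply a Caesar shift of +5.
Decoding wjisjy: shift back: w−5=r, j−5=e, i−5=d, s−5=n, j−5=e, y−5=t → rednet; then reverse → tender.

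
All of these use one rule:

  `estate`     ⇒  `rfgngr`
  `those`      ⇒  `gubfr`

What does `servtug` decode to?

freight

Compare letters: e→r is +13, s→f is +13, t→g is +13 — a constant shift. This is a Caesar cipher with shift 13.
Decoding servtug: s−13=f, e−13=r, r−13=e, v−13=i, t−13=g, u−13=h, g−13=t.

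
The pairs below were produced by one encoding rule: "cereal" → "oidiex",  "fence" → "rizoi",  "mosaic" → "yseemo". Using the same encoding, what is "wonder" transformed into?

The shift depends on letter class: consonant c→o is +12, but vowel e→i is +4. The rule splits by letter class: vowels +4, consonants +12.
Applying it to wonder: w(cons)+12=i, o(vowel)+4=s, n(cons)+12=z, d(cons)+12=p, e(vowel)+4=i, r(cons)+12=d.

iszpid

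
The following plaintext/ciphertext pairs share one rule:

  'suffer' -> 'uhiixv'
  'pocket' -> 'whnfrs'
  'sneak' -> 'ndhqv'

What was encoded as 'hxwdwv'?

The output letters match the input read backwards, each shifted +3: suffer reversed is reffus. Read the word backwards and shift each letter +3.
Decoding hxwdwv: shift back: h−3=e, x−3=u, w−3=t, d−3=a, w−3=t, v−3=s → eutats; then reverse → statue.

statue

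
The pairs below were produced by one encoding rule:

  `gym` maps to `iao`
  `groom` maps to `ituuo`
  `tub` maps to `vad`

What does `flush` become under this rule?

hnauj

The rule splits by letter class: vowels +6, consonants +2.
Applying it to flush: f(cons)+2=h, l(cons)+2=n, u(vowel)+6=a, s(cons)+2=u, h(cons)+2=j.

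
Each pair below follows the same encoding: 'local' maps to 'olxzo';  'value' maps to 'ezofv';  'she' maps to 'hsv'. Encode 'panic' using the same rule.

Each pair mirrors across the alphabet (l↔o, o↔l, c↔x): positions sum to 25. This is the alphabet-reversal cipher (Atbash): a becomes z, b becomes y, etc.
On panic: p↔k, a↔z, n↔m, i↔r, c↔x.

kzmrx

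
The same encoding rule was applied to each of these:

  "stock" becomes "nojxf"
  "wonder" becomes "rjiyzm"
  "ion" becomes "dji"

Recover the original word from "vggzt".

This is a Caesar cipher with shift 21.
Undoing it on vggzt: v−21=a, g−21=l, g−21=l, z−21=e, t−21=y.

alley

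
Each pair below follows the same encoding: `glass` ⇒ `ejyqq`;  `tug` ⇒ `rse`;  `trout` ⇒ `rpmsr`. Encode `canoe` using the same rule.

aylmc

Compare letters: g→e is +24, l→j is +24, a→y is +24 — a constant shift. Each letter is shifted forward by 24 in the alphabet (a Caesar shift of +24).
On canoe: c+24=a, a+24=y, n+24=l, o+24=m, e+24=c.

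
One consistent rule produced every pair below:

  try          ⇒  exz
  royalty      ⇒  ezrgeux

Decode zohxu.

orbit

The output letters match the input read backwards, each shifted +6: try reversed is yrt. Two steps: reverse the string, then apply a Caesar shift of +6.
Decoding zohxu: shift back: z−6=t, o−6=i, h−6=b, x−6=r, u−6=o → tibro; then reverse → orbit.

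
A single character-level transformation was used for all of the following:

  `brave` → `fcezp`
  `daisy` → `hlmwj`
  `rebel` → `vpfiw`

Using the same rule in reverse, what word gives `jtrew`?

The shifts repeat in a cycle of length 3: positions 0,1,… shift by +4, +11, +4, then the pattern repeats.
Reversing it on jtrew: j−4=f, t−11=i, r−4=n, e−4=a, w−11=l.

final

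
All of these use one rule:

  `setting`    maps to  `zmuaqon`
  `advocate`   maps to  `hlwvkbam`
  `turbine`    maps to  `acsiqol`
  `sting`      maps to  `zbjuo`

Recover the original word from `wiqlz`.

The shifts repeat in a cycle of length 3: positions 0,1,… shift by +7, +8, +1, then the pattern repeats.
Undoing it on wiqlz: w−7=p, i−8=a, q−1=p, l−7=e, z−8=r.

paper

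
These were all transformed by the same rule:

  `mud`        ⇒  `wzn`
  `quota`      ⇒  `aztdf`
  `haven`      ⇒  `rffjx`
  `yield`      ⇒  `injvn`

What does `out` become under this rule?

tzd

Two shifts are in play — +5 for a/e/i/o/u, +10 for every other letter.
On out: o(vowel)+5=t, u(vowel)+5=z, t(cons)+10=d.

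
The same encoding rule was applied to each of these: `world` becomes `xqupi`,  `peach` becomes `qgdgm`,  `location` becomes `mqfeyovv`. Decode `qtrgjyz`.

process

In world: w→x is +1, o→q is +2, r→u is +3, l→p is +4 — the shift increases by 1 each position. Each letter shifts forward by (position + 1), i.e. 1, 2, 3, … — the shift grows by one for each successive letter.
Undoing it on qtrgjyz: q−1=p, t−2=r, r−3=o, g−4=c, j−5=e, y−6=s, z−7=s.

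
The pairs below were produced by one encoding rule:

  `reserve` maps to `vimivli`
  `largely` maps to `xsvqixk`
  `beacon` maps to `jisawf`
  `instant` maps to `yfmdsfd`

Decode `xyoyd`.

limit

r(17)→v(21) and e(4)→i(8) fit y≡17x+18 (mod 26); the inverse of 17 mod 26 is 23. Treating letters as 0–25, the rule is x ↦ 17x + 18 (mod 26).
Undoing it on xyoyd: x(23)→23·(23−18)≡11=l; y(24)→23·(24−18)≡8=i; o(14)→23·(14−18)≡12=m; y(24)→23·(24−18)≡8=i; d(3)→23·(3−18)≡19=t (all mod 26).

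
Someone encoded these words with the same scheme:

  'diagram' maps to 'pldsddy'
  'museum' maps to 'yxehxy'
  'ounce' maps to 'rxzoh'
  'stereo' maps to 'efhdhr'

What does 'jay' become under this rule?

The shift depends on letter class: consonant d→p is +12, but vowel i→l is +3. Two shifts are in play — +3 for a/e/i/o/u, +12 for every other letter.
For jay: j(cons)+12=v, a(vowel)+3=d, y(cons)+12=k.

vdk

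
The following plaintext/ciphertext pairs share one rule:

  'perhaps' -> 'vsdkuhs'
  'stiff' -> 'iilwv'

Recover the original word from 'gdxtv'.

The output letters match the input read backwards, each shifted +3: perhaps reversed is spahrep. Read the word backwards and shift each letter +3.
Decoding gdxtv: shift back: g−3=d, d−3=a, x−3=u, t−3=q, v−3=s → dauqs; then reverse → squad.

squad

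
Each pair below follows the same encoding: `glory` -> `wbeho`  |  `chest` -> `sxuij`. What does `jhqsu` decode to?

Compare letters: g→w is +16, l→b is +16, o→e is +16 — a constant shift. This is a Caesar cipher with shift 16.
Decoding jhqsu: j−16=t, h−16=r, q−16=a, s−16=c, u−16=e.

trace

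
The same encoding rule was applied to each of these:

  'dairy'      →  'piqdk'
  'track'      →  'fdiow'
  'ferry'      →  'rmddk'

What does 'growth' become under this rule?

Two shifts are in play — +8 for a/e/i/o/u, +12 for every other letter.
On growth: g(cons)+12=s, r(cons)+12=d, o(vowel)+8=w, w(cons)+12=i, t(cons)+12=f, h(cons)+12=t.

sdwift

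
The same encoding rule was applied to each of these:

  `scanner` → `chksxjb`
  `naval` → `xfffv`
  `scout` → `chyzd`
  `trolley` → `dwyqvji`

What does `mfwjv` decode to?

camel

Shifts by position in scanner: pos 0: s→c (+10), pos 1: c→h (+5), pos 2: a→k (+10), pos 3: n→s (+5) — repeating every 2. It's a Vigenère-style cipher with numeric key [10,5]: position i shifts by key[i mod 2].
Undoing it on mfwjv: m−10=c, f−5=a, w−10=m, j−5=e, v−10=l.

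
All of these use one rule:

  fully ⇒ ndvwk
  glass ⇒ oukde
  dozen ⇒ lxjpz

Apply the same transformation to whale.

In fully: f→n is +8, u→d is +9, l→v is +10, l→w is +11 — the shift increases by 1 each position. The shift increases by 1 at each position, starting from +8: 8, 9, 10, ….
Applying it to whale: w+8=e, h+9=q, a+10=k, l+11=w, e+12=q.

eqkwq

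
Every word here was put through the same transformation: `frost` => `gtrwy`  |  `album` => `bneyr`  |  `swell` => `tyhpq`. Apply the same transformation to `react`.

In frost: f→g is +1, r→t is +2, o→r is +3, s→w is +4 — the shift increases by 1 each position. Each letter shifts forward by (position + 1), i.e. 1, 2, 3, … — the shift grows by one for each successive letter.
For react: r+1=s, e+2=g, a+3=d, c+4=g, t+5=y.

sgdgy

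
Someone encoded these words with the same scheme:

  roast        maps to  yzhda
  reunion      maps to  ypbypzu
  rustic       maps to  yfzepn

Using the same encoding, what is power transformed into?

wzdpy

Shifts by position in roast: pos 0: r→y (+7), pos 1: o→z (+11), pos 2: a→h (+7), pos 3: s→d (+11) — repeating every 2. A repeating key of period 2 is used — shifts +7, +11 over and over.
Applying it to power: p+7=w, o+11=z, w+7=d, e+11=p, r+7=y.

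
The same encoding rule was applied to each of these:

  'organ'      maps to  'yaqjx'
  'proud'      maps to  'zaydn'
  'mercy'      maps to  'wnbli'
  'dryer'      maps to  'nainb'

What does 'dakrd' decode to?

Shifts by position in organ: pos 0: o→y (+10), pos 1: r→a (+9), pos 2: g→q (+10), pos 3: a→j (+9) — repeating every 2. The shifts repeat in a cycle of length 2: positions 0,1,… shift by +10, +9, then the pattern repeats.
Reversing it on dakrd: d−10=t, a−9=r, k−10=a, r−9=i, d−10=t.

trait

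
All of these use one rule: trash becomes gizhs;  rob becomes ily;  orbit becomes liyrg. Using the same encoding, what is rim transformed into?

Each letter is replaced by its mirror in the alphabet: a↔z, b↔y, c↔x, and so on (the Atbash cipher).
On rim: r↔i, i↔r, m↔n.

irn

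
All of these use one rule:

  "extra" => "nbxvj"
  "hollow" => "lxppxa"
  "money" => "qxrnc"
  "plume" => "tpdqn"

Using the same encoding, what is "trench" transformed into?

The shift depends on letter class: consonant x→b is +4, but vowel e→n is +9. Two shifts are in play — +9 for a/e/i/o/u, +4 for every other letter.
On trench: t(cons)+4=x, r(cons)+4=v, e(vowel)+9=n, n(cons)+4=r, c(cons)+4=g, h(cons)+4=l.

xvnrgl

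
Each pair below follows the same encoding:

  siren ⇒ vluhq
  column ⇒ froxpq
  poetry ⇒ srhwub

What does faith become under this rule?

idlwk

Compare letters: s→v is +3, i→l is +3, r→u is +3 — a constant shift. This is a Caesar cipher with shift 3.
Applying it to faith: f+3=i, a+3=d, i+3=l, t+3=w, h+3=k.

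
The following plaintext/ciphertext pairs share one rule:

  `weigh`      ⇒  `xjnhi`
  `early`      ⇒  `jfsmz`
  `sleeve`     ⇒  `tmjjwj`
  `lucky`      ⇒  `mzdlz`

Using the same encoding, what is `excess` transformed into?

The shift depends on letter class: consonant w→x is +1, but vowel e→j is +5. The rule splits by letter class: vowels +5, consonants +1.
For excess: e(vowel)+5=j, x(cons)+1=y, c(cons)+1=d, e(vowel)+5=j, s(cons)+1=t, s(cons)+1=t.

jydjtt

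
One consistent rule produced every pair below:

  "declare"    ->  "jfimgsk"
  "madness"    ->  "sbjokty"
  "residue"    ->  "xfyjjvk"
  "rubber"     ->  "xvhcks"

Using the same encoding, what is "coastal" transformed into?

Shifts by position in declare: pos 0: d→j (+6), pos 1: e→f (+1), pos 2: c→i (+6), pos 3: l→m (+1) — repeating every 2. A repeating key of period 2 is used — shifts +6, +1 over and over.
For coastal: c+6=i, o+1=p, a+6=g, s+1=t, t+6=z, a+1=b, l+6=r.

ipgtzbr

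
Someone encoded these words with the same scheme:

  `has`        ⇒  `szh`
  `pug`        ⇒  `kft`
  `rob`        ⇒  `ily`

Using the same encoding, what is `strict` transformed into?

Each pair mirrors across the alphabet (h↔s, a↔z, s↔h): positions sum to 25. Letters are reflected about the middle of the alphabet (position → 25−position): Atbash.
Applying it to strict: s↔h, t↔g, r↔i, i↔r, c↔x, t↔g.

hgirxg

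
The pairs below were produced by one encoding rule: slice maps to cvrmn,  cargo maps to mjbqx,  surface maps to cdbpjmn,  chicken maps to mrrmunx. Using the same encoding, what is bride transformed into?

lbrnn

The shift depends on letter class: consonant s→c is +10, but vowel i→r is +9. Two shifts are in play — +9 for a/e/i/o/u, +10 for every other letter.
For bride: b(cons)+10=l, r(cons)+10=b, i(vowel)+9=r, d(cons)+10=n, e(vowel)+9=n.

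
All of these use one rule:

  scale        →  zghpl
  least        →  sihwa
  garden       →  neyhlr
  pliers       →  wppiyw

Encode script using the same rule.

zgymwx

Shifts by position in scale: pos 0: s→z (+7), pos 1: c→g (+4), pos 2: a→h (+7), pos 3: l→p (+4) — repeating every 2. It's a Vigenère-style cipher with numeric key [7,4]: position i shifts by key[i mod 2].
For script: s+7=z, c+4=g, r+7=y, i+4=m, p+7=w, t+4=x.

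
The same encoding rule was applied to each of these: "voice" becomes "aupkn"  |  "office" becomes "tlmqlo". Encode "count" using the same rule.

In voice: v→a is +5, o→u is +6, i→p is +7, c→k is +8 — the shift increases by 1 each position. The shift increases by 1 at each position, starting from +5: 5, 6, 7, ….
On count: c+5=h, o+6=u, u+7=b, n+8=v, t+9=c.

hubvc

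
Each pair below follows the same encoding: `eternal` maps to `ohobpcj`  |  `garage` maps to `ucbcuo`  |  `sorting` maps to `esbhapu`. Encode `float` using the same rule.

rjsch

e(4)→o(14) and t(19)→h(7) fit y≡3x+2 (mod 26); the inverse of 3 mod 26 is 9. Treating letters as 0–25, the rule is x ↦ 3x + 2 (mod 26).
Applying it to float: f(5)→3·5+2≡17=r; l(11)→3·11+2≡9=j; o(14)→3·14+2≡18=s; a(0)→3·0+2≡2=c; t(19)→3·19+2≡7=h (all mod 26).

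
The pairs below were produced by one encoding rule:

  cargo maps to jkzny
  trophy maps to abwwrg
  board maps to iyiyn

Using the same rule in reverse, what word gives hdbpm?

A repeating key of period 3 is used — shifts +7, +10, +8 over and over.
Reversing it on hdbpm: h−7=a, d−10=t, b−8=t, p−7=i, m−10=c.

attic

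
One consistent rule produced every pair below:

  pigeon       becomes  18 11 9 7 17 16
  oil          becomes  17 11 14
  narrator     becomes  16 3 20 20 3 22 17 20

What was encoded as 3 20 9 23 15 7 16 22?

argument

p is letter #16 and maps to 18: an offset of 2. The number is (letter's place in the alphabet, a=1) + 2.
Reversing it on 3 20 9 23 15 7 16 22: 3→(3−2)÷1=1=a, 20→(20−2)÷1=18=r, 9→(9−2)÷1=7=g, 23→(23−2)÷1=21=u, 15→(15−2)÷1=13=m, 7→(7−2)÷1=5=e, 16→(16−2)÷1=14=n, 22→(22−2)÷1=20=t.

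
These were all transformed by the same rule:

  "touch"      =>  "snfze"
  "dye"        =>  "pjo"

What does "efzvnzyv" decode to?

The output letters match the input read backwards, each shifted +11: touch reversed is hcuot. Two steps: reverse the string, then apply a Caesar shift of +11.
Reversing it on efzvnzyv: shift back: e−11=t, f−11=u, z−11=o, v−11=k, n−11=c, z−11=o, y−11=n, v−11=k → tuokconk; then reverse → knockout.

knockout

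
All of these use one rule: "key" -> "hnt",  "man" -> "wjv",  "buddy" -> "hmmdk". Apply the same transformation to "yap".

yjh

The word is reversed, then every letter is shifted forward by 9.
On yap: reverse → pay; then shift: p+9=y, a+9=j, y+9=h.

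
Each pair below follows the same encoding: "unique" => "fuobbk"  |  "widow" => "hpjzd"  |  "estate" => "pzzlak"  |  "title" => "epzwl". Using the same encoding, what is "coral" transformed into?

nvxls

Shifts by position in unique: pos 0: u→f (+11), pos 1: n→u (+7), pos 2: i→o (+6), pos 3: q→b (+11), pos 4: u→b (+7), pos 5: e→k (+6) — repeating every 3. The shifts repeat in a cycle of length 3: positions 0,1,… shift by +11, +7, +6, then the pattern repeats.
For coral: c+11=n, o+7=v, r+6=x, a+11=l, l+7=s.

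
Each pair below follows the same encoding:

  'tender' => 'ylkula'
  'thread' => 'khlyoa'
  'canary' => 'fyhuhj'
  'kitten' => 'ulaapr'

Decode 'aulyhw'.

Read the word backwards and shift each letter +7.
Reversing it on aulyhw: shift back: a−7=t, u−7=n, l−7=e, y−7=r, h−7=a, w−7=p → tnerap; then reverse → parent.

parent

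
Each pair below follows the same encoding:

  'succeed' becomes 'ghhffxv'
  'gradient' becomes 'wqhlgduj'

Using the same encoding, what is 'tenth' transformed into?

Read the word backwards and shift each letter +3.
On tenth: reverse → htnet; then shift: h+3=k, t+3=w, n+3=q, e+3=h, t+3=w.

kwqhw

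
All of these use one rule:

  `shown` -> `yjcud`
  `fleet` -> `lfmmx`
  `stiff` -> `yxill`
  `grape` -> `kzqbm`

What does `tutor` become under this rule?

s(18)→y(24) and h(7)→j(9) fit y≡25x+16 (mod 26); the inverse of 25 mod 26 is 25. Each letter's alphabet position (a=0..z=25) is mapped through 25·x+16 mod 26 — an affine cipher.
Applying it to tutor: t(19)→25·19+16≡23=x; u(20)→25·20+16≡22=w; t(19)→25·19+16≡23=x; o(14)→25·14+16≡2=c; r(17)→25·17+16≡25=z (all mod 26).

xwxcz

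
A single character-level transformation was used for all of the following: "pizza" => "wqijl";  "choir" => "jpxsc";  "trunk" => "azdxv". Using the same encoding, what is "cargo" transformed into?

In pizza: p→w is +7, i→q is +8, z→i is +9, z→j is +10 — the shift increases by 1 each position. Letter i (0-indexed) is shifted by i+7, so successive shifts are 7, 8, 9, ….
Applying it to cargo: c+7=j, a+8=i, r+9=a, g+10=q, o+11=z.

jiaqz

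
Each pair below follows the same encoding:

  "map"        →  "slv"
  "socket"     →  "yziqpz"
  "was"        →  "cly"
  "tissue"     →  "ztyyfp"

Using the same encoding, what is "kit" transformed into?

The rule splits by letter class: vowels +11, consonants +6.
On kit: k(cons)+6=q, i(vowel)+11=t, t(cons)+6=z.

qtz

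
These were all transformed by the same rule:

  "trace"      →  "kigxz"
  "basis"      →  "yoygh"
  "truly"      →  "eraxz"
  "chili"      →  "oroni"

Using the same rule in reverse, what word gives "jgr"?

The output letters match the input read backwards, each shifted +6: trace reversed is ecart. Two steps: reverse the string, then apply a Caesar shift of +6.
Undoing it on jgr: shift back: j−6=d, g−6=a, r−6=l → dal; then reverse → lad.

lad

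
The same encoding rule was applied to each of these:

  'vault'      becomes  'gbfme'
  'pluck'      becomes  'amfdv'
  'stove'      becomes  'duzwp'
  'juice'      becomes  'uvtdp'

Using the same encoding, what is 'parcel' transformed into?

abcdpm

Shifts by position in vault: pos 0: v→g (+11), pos 1: a→b (+1), pos 2: u→f (+11), pos 3: l→m (+1) — repeating every 2. It's a Vigenère-style cipher with numeric key [11,1]: position i shifts by key[i mod 2].
For parcel: p+11=a, a+1=b, r+11=c, c+1=d, e+11=p, l+1=m.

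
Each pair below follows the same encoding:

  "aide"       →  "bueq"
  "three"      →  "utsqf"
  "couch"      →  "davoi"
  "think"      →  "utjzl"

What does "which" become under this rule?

Shifts by position in aide: pos 0: a→b (+1), pos 1: i→u (+12), pos 2: d→e (+1), pos 3: e→q (+12) — repeating every 2. The shifts repeat in a cycle of length 2: positions 0,1,… shift by +1, +12, then the pattern repeats.
On which: w+1=x, h+12=t, i+1=j, c+12=o, h+1=i.

xtjoi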